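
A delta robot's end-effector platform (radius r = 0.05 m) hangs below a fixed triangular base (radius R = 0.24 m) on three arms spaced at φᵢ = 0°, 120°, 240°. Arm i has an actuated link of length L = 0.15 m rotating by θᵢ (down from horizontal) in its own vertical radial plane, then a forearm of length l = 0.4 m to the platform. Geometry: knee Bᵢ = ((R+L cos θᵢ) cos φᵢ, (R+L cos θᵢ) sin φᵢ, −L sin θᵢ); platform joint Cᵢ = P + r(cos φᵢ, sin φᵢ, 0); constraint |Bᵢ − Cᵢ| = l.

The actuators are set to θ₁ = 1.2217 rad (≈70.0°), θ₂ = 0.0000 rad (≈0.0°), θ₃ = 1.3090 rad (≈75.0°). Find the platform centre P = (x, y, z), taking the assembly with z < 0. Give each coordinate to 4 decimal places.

(-0.0671, 0.1395, -0.3541)

centre 1 = (0.2413·cos0.0°, 0.2413·sin0.0°, -0.1410) = (0.2413, 0.0000, -0.1410)
centre 2 = (0.3400·cos120.0°, 0.3400·sin120.0°, 0.0000) = (-0.1700, 0.2944, 0.0000)
φ3=240.0°: virtual centre (-0.1144, -0.1982, -0.1449), radius l
subtract pairs → two planes through P
linear system: -0.8226x+0.5889y = 0.0375−0.2819z; -0.7114x+-0.3963y = -0.0047−-0.0079z
Cramer: x(z) = -0.0162+0.1437z;  y(z) = 0.0411-0.2779z
sphere 1 gives Az²+Bz+C=0 with A=1.0979, B=0.1851, C=-0.0721;  B²−4AC=0.3510;  roots -0.3541, 0.1856;  negative root z = -0.3541
x = -0.0671, y = 0.1395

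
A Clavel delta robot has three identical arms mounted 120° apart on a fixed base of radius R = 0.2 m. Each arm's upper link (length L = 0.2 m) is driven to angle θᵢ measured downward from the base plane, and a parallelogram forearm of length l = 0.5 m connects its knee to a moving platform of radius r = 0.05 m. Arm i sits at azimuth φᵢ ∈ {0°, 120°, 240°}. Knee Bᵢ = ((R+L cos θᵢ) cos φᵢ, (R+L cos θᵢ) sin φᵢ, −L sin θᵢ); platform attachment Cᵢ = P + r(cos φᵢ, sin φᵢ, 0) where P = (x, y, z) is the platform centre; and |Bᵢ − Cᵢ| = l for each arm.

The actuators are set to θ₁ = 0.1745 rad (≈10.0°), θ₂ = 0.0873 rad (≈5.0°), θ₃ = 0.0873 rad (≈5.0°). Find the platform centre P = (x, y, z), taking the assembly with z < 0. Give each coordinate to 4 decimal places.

(-0.0133, 0.0000, -0.3814)

arm 1 at φ=0.0°: (R−r)+L cos θ1 = 0.3470;  O1 = (0.3470, 0.0000, -0.0347)
O2 = (0.3492·cos120.0°, 0.3492·sin120.0°, -0.0174) = (-0.1746, 0.3024, -0.0174)
arm 3 at φ=240.0°: (R−r)+L cos θ3 = 0.3492;  O3 = (-0.1746, -0.3024, -0.0174)
subtract pairs → two planes through P
plane₁₂: -1.0432x+0.6049y+0.0346z = 0.0007
Cramer: x(z) = -0.0007+0.0331z;  y(z) = 0.0000-0.0000z
quadratic in z: (1.0011)z²+(0.0464)z+(-0.1280)=0, √Δ=0.7173 → z ∈ {-0.3814, 0.3351}; z = -0.3814 (taking z<0)
x = -0.0133, y = 0.0000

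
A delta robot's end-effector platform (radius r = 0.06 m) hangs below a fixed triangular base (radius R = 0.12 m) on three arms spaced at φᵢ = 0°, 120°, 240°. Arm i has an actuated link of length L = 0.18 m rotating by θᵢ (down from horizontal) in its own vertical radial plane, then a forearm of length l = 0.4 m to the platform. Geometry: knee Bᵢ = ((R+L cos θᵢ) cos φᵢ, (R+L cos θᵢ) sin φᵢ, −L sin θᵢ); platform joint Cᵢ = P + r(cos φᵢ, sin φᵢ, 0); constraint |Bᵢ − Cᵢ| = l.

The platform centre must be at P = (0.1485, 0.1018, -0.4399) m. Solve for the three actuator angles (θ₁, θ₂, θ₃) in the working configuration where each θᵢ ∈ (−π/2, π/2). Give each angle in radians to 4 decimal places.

θ₁ = 0.3491, θ₂ = 0.7855, θ₃ = 1.2216

arm 1 (φ=0.0°): x'=0.1485, y'=0.1018
  A cos θ + B sin θ = C:  -0.0885·cos θ + -0.4399·sin θ = -0.2336
  √(A²+B²)=0.4487;  θ1 = -1.7693+2.1184 ≈ 0.3491
arm 2 (φ=120.0°): x'=0.0139, y'=-0.1795
  A cos θ + B sin θ = C:  0.0461·cos θ + -0.4399·sin θ = -0.2785
  θ2 = atan2(B,A) + arccos(C/0.4423) = 0.7855
arm 3 (φ=240.0°): x'=-0.1624, y'=0.0777
  A cos θ + B sin θ = C:  0.2224·cos θ + -0.4399·sin θ = -0.3373
  θ3 = atan2(B,A) + arccos(C/0.4929) = 1.2216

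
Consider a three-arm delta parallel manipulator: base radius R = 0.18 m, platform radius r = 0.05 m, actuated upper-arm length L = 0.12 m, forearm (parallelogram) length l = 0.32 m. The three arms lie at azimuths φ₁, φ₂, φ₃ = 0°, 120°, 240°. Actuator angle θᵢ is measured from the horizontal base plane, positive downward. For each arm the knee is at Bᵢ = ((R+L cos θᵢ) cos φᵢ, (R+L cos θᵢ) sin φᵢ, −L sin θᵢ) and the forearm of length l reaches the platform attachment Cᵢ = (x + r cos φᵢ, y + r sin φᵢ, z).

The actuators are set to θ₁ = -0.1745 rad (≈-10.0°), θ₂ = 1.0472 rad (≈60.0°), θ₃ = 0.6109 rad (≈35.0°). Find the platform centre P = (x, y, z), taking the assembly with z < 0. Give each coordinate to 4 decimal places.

arm 1 at φ=0.0°: (R−r)+L cos θ1 = 0.2482;  S1 = (0.2482, 0.0000, 0.0208)
φ2=120.0°: virtual centre (-0.0950, 0.1645, -0.1039), radius l
φ3=240.0°: virtual centre (-0.1141, -0.1977, -0.0688), radius l
|S₂|²−|S₁|² = -0.0151;  |S₃|²−|S₁|² = -0.0052
plane₁₂: -0.6864x+0.3291y+-0.2495z = -0.0151
Cramer: x(z) = 0.0151-0.3093z;  y(z) = -0.0145+0.1132z
quadratic in z: (1.1085)z²+(0.0992)z+(-0.0474)=0, √Δ=0.4691 → z ∈ {-0.2564, 0.1669}; z = -0.2564 (taking z<0)
x = 0.0943, y = -0.0436

(0.0943, -0.0436, -0.2564)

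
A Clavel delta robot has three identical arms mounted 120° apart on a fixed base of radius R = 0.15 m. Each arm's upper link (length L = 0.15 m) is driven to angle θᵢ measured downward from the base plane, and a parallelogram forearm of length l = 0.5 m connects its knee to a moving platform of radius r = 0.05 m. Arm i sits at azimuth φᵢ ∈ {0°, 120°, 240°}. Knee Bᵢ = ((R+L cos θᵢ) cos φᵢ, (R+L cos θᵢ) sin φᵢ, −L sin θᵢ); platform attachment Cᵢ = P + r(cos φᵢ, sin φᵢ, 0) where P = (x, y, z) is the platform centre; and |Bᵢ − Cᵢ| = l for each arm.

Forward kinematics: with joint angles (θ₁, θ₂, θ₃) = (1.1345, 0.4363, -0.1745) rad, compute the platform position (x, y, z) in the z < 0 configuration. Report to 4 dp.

(-0.2122, -0.0963, -0.4517)

O1 = (0.1634·cos0.0°, 0.1634·sin0.0°, -0.1359) = (0.1634, 0.0000, -0.1359)
φ2=120.0°: virtual centre (-0.1180, 0.2043, -0.0634), radius l
φ3=240.0°: virtual centre (-0.1239, -0.2145, 0.0260), radius l
subtract pairs → two planes through P
linear system: -0.5627x+0.4087y = 0.0145−0.1451z; -0.5745x+-0.4291y = 0.0169−0.3240z
Cramer: x(z) = -0.0275+0.4088z;  y(z) = -0.0024+0.2078z
quadratic in z: (1.2103)z²+(0.1148)z+(-0.1951)=0, √Δ=0.9785 → z ∈ {-0.4517, 0.3568}; z = -0.4517 (taking z<0)
x = -0.2122, y = -0.0963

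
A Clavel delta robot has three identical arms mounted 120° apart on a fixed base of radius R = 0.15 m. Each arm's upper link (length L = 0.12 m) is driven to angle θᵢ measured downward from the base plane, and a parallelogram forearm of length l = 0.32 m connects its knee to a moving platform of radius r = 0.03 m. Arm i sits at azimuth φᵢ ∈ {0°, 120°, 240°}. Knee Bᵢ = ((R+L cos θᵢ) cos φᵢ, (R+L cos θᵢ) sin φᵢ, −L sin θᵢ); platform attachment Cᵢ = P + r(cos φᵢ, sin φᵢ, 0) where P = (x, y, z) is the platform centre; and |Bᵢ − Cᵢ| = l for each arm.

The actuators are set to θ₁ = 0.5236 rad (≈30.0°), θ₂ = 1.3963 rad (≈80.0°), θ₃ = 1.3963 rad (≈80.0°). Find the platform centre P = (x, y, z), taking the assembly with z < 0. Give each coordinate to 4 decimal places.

centre 1 = (0.2239·cos0.0°, 0.2239·sin0.0°, -0.0600) = (0.2239, 0.0000, -0.0600)
centre 2 = (0.1408·cos120.0°, 0.1408·sin120.0°, -0.1182) = (-0.0704, 0.1220, -0.1182)
arm 3 at φ=240.0°: ρ3 = 0.1408;  centre 3 = (-0.0704, -0.1220, -0.1182)
|centre ₂|²−|centre ₁|² = -0.0199;  |centre ₃|²−|centre ₁|² = -0.0199
linear system: -0.5887x+0.2439y = -0.0199−-0.1164z; -0.5887x+-0.2439y = -0.0199−-0.1164z
Cramer: x(z) = 0.0339-0.1977z;  y(z) = 0.0000+0.0000z
sphere 1 gives Az²+Bz+C=0 with A=1.0391, B=0.1951, C=-0.0627;  B²−4AC=0.2986;  roots -0.3568, 0.1691;  negative root z = -0.3568
x = 0.1044, y = 0.0000

(0.1044, 0.0000, -0.3568)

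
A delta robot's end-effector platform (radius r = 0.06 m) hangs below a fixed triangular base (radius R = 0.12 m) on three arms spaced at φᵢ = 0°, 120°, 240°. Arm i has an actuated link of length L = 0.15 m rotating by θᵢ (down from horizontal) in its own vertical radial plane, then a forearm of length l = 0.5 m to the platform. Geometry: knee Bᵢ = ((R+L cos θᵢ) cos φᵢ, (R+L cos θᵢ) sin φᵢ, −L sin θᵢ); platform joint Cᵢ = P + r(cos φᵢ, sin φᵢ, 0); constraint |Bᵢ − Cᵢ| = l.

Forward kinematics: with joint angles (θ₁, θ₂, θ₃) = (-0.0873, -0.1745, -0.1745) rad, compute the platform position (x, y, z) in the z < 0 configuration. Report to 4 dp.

(-0.0176, 0.0000, -0.4324)

arm 1 at φ=0.0°: ρ1 = 0.2094;  O1 = (0.2094, 0.0000, 0.0131)
O2 = (0.2077·cos120.0°, 0.2077·sin120.0°, 0.0260) = (-0.1039, 0.1799, 0.0260)
arm 3 at φ=240.0°: ρ3 = 0.2077;  O3 = (-0.1039, -0.1799, 0.0260)
eliminate P² terms by subtracting sphere 1 from 2 and 3
plane₁₂: -0.6266x+0.3598y+0.0259z = -0.0002
det = 0.4509;  x = 0.0003+0.0414z,  y = 0.0000+0.0000z
quadratic in z: (1.0017)z²+(-0.0435)z+(-0.2061)=0, √Δ=0.9098 → z ∈ {-0.4324, 0.4758}; z = -0.4324 (taking z<0)
x = -0.0176, y = 0.0000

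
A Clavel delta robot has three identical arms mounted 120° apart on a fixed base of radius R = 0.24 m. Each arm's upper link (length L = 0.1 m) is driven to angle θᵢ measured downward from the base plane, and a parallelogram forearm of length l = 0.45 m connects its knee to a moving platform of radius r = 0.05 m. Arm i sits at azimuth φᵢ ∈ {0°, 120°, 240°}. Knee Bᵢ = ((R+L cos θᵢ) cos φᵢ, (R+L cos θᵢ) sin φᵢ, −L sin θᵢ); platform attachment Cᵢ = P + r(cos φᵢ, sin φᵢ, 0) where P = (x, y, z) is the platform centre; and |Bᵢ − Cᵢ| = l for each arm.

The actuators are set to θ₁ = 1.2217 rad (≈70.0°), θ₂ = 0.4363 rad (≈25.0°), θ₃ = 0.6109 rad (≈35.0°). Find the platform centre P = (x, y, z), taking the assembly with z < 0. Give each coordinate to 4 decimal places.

φ1=0.0°: virtual centre (0.2242, 0.0000, -0.0940), radius l
centre 2 = (0.2806·cos120.0°, 0.2806·sin120.0°, -0.0423) = (-0.1403, 0.2430, -0.0423)
centre 3 = (0.2719·cos240.0°, 0.2719·sin240.0°, -0.0574) = (-0.1360, -0.2355, -0.0574)
|centre ₂|²−|centre ₁|² = 0.0214;  |centre ₃|²−|centre ₁|² = 0.0181
[-0.7290 0.4861 0.1034]·P = 0.0214;  [-0.7203 -0.4710 0.0732]·P = 0.0181
det = 0.6935;  x = -0.0273+0.1216z,  y = 0.0032+-0.0305z
sphere 1 gives Az²+Bz+C=0 with A=1.0157, B=0.1266, C=-0.1304;  B²−4AC=0.5459;  roots -0.4260, 0.3014;  negative root z = -0.4260
x = -0.0791, y = 0.0162

(-0.0791, 0.0162, -0.4260)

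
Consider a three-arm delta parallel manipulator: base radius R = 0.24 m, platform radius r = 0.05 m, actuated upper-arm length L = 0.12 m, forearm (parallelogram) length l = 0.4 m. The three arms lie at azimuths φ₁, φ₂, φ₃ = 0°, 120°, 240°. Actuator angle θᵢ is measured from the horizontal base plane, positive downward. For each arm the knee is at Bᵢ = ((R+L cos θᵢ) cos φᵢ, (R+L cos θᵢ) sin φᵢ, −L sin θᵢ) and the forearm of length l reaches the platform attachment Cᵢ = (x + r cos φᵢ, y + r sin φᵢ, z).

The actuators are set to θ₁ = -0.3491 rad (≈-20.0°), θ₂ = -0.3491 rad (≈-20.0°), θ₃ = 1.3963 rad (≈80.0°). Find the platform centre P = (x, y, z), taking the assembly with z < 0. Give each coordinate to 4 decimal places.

S1 = (0.3028·cos0.0°, 0.3028·sin0.0°, 0.0410) = (0.3028, 0.0000, 0.0410)
arm 2 at φ=120.0°: (R−r)+L cos θ2 = 0.3028;  S2 = (-0.1514, 0.2622, 0.0410)
arm 3 at φ=240.0°: (R−r)+L cos θ3 = 0.2108;  S3 = (-0.1054, -0.1826, -0.1182)
subtract pairs → two planes through P
plane₁₂: -0.9083x+0.5244y+0.0000z = 0.0000
Cramer: x(z) = 0.0241-0.2198z;  y(z) = 0.0418-0.3807z
quadratic in z: (1.1932)z²+(0.0086)z+(-0.0789)=0, √Δ=0.6138 → z ∈ {-0.2608, 0.2536}; z = -0.2608 (taking z<0)
x = 0.0814, y = 0.1411

(0.0814, 0.1411, -0.2608)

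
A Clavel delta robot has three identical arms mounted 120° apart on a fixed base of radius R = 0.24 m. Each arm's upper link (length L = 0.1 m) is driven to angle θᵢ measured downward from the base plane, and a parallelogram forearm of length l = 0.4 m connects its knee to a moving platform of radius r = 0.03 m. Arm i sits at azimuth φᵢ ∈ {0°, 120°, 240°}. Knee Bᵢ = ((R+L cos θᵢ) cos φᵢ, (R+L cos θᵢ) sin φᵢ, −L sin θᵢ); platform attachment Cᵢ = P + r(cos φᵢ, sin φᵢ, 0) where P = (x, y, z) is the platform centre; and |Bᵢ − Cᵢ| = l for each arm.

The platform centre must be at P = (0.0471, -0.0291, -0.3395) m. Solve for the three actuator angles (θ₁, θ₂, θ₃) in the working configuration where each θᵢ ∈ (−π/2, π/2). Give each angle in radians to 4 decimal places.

arm 1 (φ=0.0°): x'=0.0471, y'=-0.0291
  e−x'=0.1629;  (l²−L²−(e−x')²−y'²−z²)/2L = 0.0368
  √(A²+B²)=0.3766;  θ1 = -1.1234+1.4730 ≈ 0.3495
rotate P by −φ2: (-0.0488, -0.0262, -0.3395)
  A cos θ + B sin θ = C:  0.2588·cos θ + -0.3395·sin θ = -0.1645
  θ2 = atan2(B,A) + arccos(C/0.4269) = 1.0469
arm 3 (φ=240.0°): x'=0.0017, y'=0.0553
  A=0.2083, B=-0.3395, C=(l²−L²−A²−y'²−z²)/(2L)=-0.0587
  √(A²+B²)=0.3983;  θ3 = -1.0204+1.7186 ≈ 0.6982

θ₁ = 0.3495, θ₂ = 1.0469, θ₃ = 0.6982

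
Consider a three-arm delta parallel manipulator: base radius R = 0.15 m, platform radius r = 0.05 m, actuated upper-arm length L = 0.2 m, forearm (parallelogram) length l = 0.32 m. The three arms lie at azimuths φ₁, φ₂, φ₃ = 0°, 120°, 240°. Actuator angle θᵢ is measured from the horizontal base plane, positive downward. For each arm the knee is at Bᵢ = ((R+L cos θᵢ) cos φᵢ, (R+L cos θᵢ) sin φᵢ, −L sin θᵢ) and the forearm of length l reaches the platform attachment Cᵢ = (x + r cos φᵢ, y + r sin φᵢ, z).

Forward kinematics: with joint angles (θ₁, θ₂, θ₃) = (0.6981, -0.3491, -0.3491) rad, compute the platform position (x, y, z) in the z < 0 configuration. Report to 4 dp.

(-0.0666, 0.0000, -0.1166)

arm 1 at φ=0.0°: ρ1 = 0.2532;  S1 = (0.2532, 0.0000, -0.1286)
arm 2 at φ=120.0°: ρ2 = 0.2879;  S2 = (-0.1440, 0.2494, 0.0684)
arm 3 at φ=240.0°: ρ3 = 0.2879;  S3 = (-0.1440, -0.2494, 0.0684)
subtract pairs → two planes through P
plane₁₂: -0.7944x+0.4987y+0.3939z = 0.0069
det = 0.7923;  x = -0.0087+0.4959z,  y = 0.0000+0.0000z
into |P−S₁|² = l²: 1.2459z² + -0.0027z + -0.0173 = 0;  Δ = 0.0860;  z = -0.1166 or 0.1188 → z<0 root = -0.1166
x = -0.0666, y = 0.0000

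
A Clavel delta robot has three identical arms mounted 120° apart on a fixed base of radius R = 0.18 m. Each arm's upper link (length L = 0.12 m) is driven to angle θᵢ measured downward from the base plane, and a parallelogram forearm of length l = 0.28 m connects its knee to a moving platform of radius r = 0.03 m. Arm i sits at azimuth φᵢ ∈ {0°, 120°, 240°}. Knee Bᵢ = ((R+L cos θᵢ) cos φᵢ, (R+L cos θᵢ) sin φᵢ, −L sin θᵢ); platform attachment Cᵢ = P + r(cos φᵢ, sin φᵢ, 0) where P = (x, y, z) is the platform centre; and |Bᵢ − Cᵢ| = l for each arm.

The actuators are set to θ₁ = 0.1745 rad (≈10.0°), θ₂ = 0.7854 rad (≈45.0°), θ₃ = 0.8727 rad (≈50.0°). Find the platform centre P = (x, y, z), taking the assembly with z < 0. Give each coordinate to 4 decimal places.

centre 1 = (0.2682·cos0.0°, 0.2682·sin0.0°, -0.0208) = (0.2682, 0.0000, -0.0208)
centre 2 = (0.2349·cos120.0°, 0.2349·sin120.0°, -0.0849) = (-0.1174, 0.2034, -0.0849)
arm 3 at φ=240.0°: ρ3 = 0.2271;  centre 3 = (-0.1136, -0.1967, -0.0919)
eliminate P² terms by subtracting sphere 1 from 2 and 3
plane₁₂: -0.7712x+0.4068y+-0.1280z = -0.0100
det = 0.6140;  x = 0.0146+-0.1762z,  y = 0.0030+-0.0194z
into |P−centre ₁|² = l²: 1.0314z² + 0.1309z + -0.0136 = 0;  Δ = 0.0734;  z = -0.1948 or 0.0679 → z<0 root = -0.1948
x = 0.0489, y = 0.0068

(0.0489, 0.0068, -0.1948)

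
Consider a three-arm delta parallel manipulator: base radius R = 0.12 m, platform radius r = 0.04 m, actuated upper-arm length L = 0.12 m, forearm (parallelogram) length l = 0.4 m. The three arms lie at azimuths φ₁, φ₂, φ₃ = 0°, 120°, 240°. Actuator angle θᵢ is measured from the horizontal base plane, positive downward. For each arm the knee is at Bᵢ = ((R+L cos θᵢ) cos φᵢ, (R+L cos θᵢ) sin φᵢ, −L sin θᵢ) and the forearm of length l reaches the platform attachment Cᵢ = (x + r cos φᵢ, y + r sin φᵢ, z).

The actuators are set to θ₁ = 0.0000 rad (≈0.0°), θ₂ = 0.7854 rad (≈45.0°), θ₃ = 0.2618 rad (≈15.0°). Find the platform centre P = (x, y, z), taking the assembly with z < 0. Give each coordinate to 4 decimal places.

arm 1 at φ=0.0°: (R−r)+L cos θ1 = 0.2000;  S1 = (0.2000, 0.0000, 0.0000)
arm 2 at φ=120.0°: (R−r)+L cos θ2 = 0.1649;  S2 = (-0.0824, 0.1428, -0.0849)
S3 = (0.1959·cos240.0°, 0.1959·sin240.0°, -0.0311) = (-0.0980, -0.1697, -0.0311)
eliminate P² terms by subtracting sphere 1 from 2 and 3
linear system: -0.5649x+0.2855y = -0.0056−-0.1697z; -0.5959x+-0.3393y = -0.0007−-0.0621z
det = 0.3618;  x = 0.0058+-0.2082z,  y = -0.0082+0.1825z
into |P−S₁|² = l²: 1.0767z² + 0.0779z + -0.1222 = 0;  Δ = 0.5324;  z = -0.3750 or 0.3027 → z<0 root = -0.3750
x = 0.0839, y = -0.0767

(0.0839, -0.0767, -0.3750)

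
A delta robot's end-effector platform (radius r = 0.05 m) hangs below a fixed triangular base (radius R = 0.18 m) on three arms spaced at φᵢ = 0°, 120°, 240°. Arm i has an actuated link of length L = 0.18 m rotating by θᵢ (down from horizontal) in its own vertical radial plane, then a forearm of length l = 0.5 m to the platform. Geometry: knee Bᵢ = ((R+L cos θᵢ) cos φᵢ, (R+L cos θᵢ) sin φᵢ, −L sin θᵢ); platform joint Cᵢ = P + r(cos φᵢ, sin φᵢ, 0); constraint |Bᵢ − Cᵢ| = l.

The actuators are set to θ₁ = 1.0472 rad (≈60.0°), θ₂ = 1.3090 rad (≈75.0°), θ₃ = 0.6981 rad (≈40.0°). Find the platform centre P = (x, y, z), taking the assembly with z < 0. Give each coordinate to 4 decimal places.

(-0.0064, -0.1186, -0.5857)

centre 1 = (0.2200·cos0.0°, 0.2200·sin0.0°, -0.1559) = (0.2200, 0.0000, -0.1559)
centre 2 = (0.1766·cos120.0°, 0.1766·sin120.0°, -0.1739) = (-0.0883, 0.1529, -0.1739)
φ3=240.0°: virtual centre (-0.1339, -0.2320, -0.1157), radius l
subtract pairs → two planes through P
[-0.6166 0.3059 -0.0360]·P = -0.0113;  [-0.7079 -0.4640 0.0804]·P = 0.0125
Cramer: x(z) = 0.0028+0.0157z;  y(z) = -0.0312+0.1493z
quadratic in z: (1.0225)z²+(0.2956)z+(-0.1776)=0, √Δ=0.9020 → z ∈ {-0.5857, 0.2965}; z = -0.5857 (taking z<0)
x = -0.0064, y = -0.1186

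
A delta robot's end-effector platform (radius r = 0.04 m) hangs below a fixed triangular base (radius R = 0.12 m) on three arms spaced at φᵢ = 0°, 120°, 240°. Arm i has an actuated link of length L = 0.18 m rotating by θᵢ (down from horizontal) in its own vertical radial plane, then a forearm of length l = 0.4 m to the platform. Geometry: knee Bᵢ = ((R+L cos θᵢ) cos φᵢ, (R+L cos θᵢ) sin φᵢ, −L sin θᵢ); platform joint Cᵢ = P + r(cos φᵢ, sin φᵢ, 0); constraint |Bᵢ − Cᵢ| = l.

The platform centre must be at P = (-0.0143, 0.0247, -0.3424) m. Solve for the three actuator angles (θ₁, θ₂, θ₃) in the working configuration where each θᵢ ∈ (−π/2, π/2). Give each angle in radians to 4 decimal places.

θ₁ = 0.2620, θ₂ = 0.0872, θ₃ = 0.2618

φ1=0.0° → target in arm frame (-0.0143, 0.0247)
  A=0.0943, B=-0.3424, C=(l²−L²−A²−y'²−z²)/(2L)=0.0024
  θ1 = atan2(B,A) + arccos(C/0.3551) = 0.2620
φ2=120.0° → target in arm frame (0.0285, 0.0000)
  e−x'=0.0515;  (l²−L²−(e−x')²−y'²−z²)/2L = 0.0214
  γ=atan2(-0.3424,0.0515)=-1.4216;  ψ=arccos(0.0619)=1.5089;  θ2=γ+ψ≈0.0872
rotate P by −φ3: (-0.0142, -0.0247, -0.3424)
  e−x'=0.0942;  (l²−L²−(e−x')²−y'²−z²)/2L = 0.0024
  γ=atan2(-0.3424,0.0942)=-1.3022;  ψ=arccos(0.0068)=1.5640;  θ3=γ+ψ≈0.2618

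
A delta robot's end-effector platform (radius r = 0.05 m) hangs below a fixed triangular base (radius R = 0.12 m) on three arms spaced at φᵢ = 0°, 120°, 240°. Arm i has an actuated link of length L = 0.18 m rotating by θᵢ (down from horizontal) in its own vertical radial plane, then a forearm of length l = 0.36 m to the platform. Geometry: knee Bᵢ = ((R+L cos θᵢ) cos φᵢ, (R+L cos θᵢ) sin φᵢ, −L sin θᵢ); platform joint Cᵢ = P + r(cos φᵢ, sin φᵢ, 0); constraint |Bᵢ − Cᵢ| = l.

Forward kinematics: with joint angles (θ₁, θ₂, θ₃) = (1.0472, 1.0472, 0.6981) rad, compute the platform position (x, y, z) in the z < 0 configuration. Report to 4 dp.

(-0.0372, -0.0645, -0.4501)

centre 1 = (0.1600·cos0.0°, 0.1600·sin0.0°, -0.1559) = (0.1600, 0.0000, -0.1559)
φ2=120.0°: virtual centre (-0.0800, 0.1386, -0.1559), radius l
centre 3 = (0.2079·cos240.0°, 0.2079·sin240.0°, -0.1157) = (-0.1039, -0.1800, -0.1157)
subtract pairs → two planes through P
plane₁₂: -0.4800x+0.2771y+0.0000z = 0.0000
det = 0.3191;  x = -0.0058+0.0698z,  y = -0.0101+0.1209z
sphere 1 gives Az²+Bz+C=0 with A=1.0195, B=0.2862, C=-0.0777;  B²−4AC=0.3988;  roots -0.4501, 0.1693;  negative root z = -0.4501
x = -0.0372, y = -0.0645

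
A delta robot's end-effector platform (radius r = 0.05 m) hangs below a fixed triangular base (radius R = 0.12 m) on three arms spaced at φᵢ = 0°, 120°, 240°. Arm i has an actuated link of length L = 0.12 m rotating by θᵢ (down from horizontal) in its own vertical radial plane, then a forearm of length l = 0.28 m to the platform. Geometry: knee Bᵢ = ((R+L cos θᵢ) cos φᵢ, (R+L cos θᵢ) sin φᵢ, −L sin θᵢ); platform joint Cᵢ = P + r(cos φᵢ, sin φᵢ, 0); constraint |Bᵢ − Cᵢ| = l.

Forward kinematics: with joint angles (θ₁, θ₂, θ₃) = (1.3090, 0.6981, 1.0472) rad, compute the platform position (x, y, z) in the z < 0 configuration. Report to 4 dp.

(-0.0642, 0.0406, -0.3383)

arm 1 at φ=0.0°: ρ1 = 0.1011;  centre 1 = (0.1011, 0.0000, -0.1159)
centre 2 = (0.1619·cos120.0°, 0.1619·sin120.0°, -0.0771) = (-0.0810, 0.1402, -0.0771)
arm 3 at φ=240.0°: ρ3 = 0.1300;  centre 3 = (-0.0650, -0.1126, -0.1039)
eliminate P² terms by subtracting sphere 1 from 2 and 3
plane₁₂: -0.3640x+0.2805y+0.0776z = 0.0085
det = 0.1751;  x = -0.0174+0.1381z,  y = 0.0077+-0.0973z
sphere 1 gives Az²+Bz+C=0 with A=1.0285, B=0.1976, C=-0.0509;  B²−4AC=0.2483;  roots -0.3383, 0.1462;  negative root z = -0.3383
x = -0.0642, y = 0.0406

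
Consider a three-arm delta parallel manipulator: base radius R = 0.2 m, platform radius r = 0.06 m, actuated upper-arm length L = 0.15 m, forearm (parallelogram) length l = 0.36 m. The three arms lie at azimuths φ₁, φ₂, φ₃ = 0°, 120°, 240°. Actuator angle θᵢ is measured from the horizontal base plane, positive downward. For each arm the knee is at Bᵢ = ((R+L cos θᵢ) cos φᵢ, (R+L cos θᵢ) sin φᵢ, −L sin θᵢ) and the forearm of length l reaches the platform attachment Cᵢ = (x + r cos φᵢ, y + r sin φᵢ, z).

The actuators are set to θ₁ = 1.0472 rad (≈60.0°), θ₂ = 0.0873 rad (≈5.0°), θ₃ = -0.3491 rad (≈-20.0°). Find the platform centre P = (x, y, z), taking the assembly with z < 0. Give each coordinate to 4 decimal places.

(-0.1270, -0.0297, -0.2382)

φ1=0.0°: virtual centre (0.2150, 0.0000, -0.1299), radius l
φ2=120.0°: virtual centre (-0.1447, 0.2507, -0.0131), radius l
centre 3 = (0.2810·cos240.0°, 0.2810·sin240.0°, 0.0513) = (-0.1405, -0.2433, 0.0513)
subtract pairs → two planes through P
plane₁₂: -0.7194x+0.5013y+0.2337z = 0.0208
det = 0.7065;  x = -0.0275+0.4181z,  y = 0.0022+0.1339z
into |P−centre ₁|² = l²: 1.1927z² + 0.0576z + -0.0539 = 0;  Δ = 0.2606;  z = -0.2382 or 0.1899 → z<0 root = -0.2382
x = -0.1270, y = -0.0297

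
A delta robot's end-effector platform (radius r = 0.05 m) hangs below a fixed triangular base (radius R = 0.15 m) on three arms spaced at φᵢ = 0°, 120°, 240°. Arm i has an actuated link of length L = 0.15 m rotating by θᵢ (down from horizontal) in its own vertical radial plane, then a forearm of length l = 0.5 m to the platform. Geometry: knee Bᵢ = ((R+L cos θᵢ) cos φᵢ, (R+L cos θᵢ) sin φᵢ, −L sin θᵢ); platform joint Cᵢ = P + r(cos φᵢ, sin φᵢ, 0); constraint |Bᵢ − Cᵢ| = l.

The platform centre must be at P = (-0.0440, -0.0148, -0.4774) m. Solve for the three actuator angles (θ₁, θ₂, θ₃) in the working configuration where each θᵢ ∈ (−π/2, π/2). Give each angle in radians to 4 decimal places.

θ₁ = 0.4363, θ₂ = 0.2616, θ₃ = 0.1745

arm 1 (φ=0.0°): x'=-0.0440, y'=-0.0148
  e−x'=0.1440;  (l²−L²−(e−x')²−y'²−z²)/2L = -0.0712
  θ1 = atan2(B,A) + arccos(C/0.4986) = 0.4363
φ2=120.0° → target in arm frame (0.0092, 0.0455)
  A cos θ + B sin θ = C:  0.0908·cos θ + -0.4774·sin θ = -0.0358
  θ2 = atan2(B,A) + arccos(C/0.4860) = 0.2616
rotate P by −φ3: (0.0348, -0.0307, -0.4774)
  A=0.0652, B=-0.4774, C=(l²−L²−A²−y'²−z²)/(2L)=-0.0187
  θ3 = atan2(B,A) + arccos(C/0.4818) = 0.1745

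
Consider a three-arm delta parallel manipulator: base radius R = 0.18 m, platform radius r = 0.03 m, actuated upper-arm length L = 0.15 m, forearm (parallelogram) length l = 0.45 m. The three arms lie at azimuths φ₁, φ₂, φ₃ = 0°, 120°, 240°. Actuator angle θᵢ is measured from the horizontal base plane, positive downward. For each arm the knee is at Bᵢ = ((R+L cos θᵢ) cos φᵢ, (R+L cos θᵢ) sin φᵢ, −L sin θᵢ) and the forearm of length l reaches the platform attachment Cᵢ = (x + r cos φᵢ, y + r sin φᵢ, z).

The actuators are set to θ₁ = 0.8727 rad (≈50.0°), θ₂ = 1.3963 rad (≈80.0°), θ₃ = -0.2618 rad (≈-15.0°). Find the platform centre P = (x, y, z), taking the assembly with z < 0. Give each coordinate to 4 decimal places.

(-0.0299, -0.2196, -0.3941)

centre 1 = (0.2464·cos0.0°, 0.2464·sin0.0°, -0.1149) = (0.2464, 0.0000, -0.1149)
φ2=120.0°: virtual centre (-0.0880, 0.1525, -0.1477), radius l
centre 3 = (0.2949·cos240.0°, 0.2949·sin240.0°, 0.0388) = (-0.1474, -0.2554, 0.0388)
subtract pairs → two planes through P
[-0.6689 0.3049 -0.0656]·P = -0.0211;  [-0.7877 -0.5108 0.3075]·P = 0.0145
det = 0.5818;  x = 0.0109+0.1035z,  y = -0.0453+0.4423z
sphere 1 gives Az²+Bz+C=0 with A=1.2064, B=0.1410, C=-0.1318;  B²−4AC=0.6558;  roots -0.3941, 0.2772;  negative root z = -0.3941
x = -0.0299, y = -0.2196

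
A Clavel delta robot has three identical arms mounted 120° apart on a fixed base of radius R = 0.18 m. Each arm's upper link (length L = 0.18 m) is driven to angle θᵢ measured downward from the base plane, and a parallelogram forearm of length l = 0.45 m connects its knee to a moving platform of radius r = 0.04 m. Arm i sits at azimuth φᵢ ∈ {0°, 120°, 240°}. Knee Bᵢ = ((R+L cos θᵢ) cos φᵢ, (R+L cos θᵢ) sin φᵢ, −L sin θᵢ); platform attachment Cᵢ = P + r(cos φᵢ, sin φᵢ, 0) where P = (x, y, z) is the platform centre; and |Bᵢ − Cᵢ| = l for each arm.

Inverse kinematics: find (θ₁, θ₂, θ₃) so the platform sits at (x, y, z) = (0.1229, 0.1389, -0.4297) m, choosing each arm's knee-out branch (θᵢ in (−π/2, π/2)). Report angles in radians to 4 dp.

θ₁ = 0.2620, θ₂ = 0.5237, θ₃ = 1.3089

arm 1 (φ=0.0°): x'=0.1229, y'=0.1389
  A cos θ + B sin θ = C:  0.0171·cos θ + -0.4297·sin θ = -0.0948
  θ1 = atan2(B,A) + arccos(C/0.4300) = 0.2620
rotate P by −φ2: (0.0588, -0.1759, -0.4297)
  A cos θ + B sin θ = C:  0.0812·cos θ + -0.4297·sin θ = -0.1446
  γ=atan2(-0.4297,0.0812)=-1.3841;  ψ=arccos(-0.3307)=1.9079;  θ2=γ+ψ≈0.5237
rotate P by −φ3: (-0.1817, 0.0370, -0.4297)
  A cos θ + B sin θ = C:  0.3217·cos θ + -0.4297·sin θ = -0.3317
  γ=atan2(-0.4297,0.3217)=-0.9281;  ψ=arccos(-0.6180)=2.2370;  θ3=γ+ψ≈1.3089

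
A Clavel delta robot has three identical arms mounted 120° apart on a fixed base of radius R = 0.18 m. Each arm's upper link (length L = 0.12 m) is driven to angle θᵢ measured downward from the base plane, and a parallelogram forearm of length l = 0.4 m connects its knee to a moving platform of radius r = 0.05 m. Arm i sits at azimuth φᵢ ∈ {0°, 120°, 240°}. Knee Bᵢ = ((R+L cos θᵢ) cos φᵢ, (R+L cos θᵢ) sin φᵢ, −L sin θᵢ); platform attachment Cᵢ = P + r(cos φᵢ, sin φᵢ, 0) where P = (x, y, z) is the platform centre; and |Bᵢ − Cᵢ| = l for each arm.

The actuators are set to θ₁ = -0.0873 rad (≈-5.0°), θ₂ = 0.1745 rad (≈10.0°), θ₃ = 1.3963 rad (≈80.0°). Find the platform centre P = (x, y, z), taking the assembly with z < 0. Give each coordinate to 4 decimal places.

arm 1 at φ=0.0°: e+L cos θ1 = 0.2495;  O1 = (0.2495, 0.0000, 0.0105)
φ2=120.0°: virtual centre (-0.1241, 0.2149, -0.0208), radius l
φ3=240.0°: virtual centre (-0.0754, -0.1306, -0.1182), radius l
|O₂|²−|O₁|² = -0.0004;  |O₃|²−|O₁|² = -0.0257
plane₁₂: -0.7473x+0.4299y+-0.0626z = -0.0004
det = 0.4746;  x = 0.0234+-0.2675z,  y = 0.0399+-0.3194z
quadratic in z: (1.1736)z²+(0.0745)z+(-0.1072)=0, √Δ=0.7132 → z ∈ {-0.3356, 0.2721}; z = -0.3356 (taking z<0)
x = 0.1132, y = 0.1471

(0.1132, 0.1471, -0.3356)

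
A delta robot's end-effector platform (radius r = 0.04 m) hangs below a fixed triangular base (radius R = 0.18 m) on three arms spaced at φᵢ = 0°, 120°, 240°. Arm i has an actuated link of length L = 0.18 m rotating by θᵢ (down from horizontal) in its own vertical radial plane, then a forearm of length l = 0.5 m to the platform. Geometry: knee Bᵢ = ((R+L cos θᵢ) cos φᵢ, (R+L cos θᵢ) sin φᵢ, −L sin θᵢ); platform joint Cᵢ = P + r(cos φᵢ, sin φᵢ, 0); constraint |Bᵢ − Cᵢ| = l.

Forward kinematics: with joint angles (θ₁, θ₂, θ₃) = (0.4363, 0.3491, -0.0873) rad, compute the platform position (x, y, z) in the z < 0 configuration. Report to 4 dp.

centre 1 = (0.3031·cos0.0°, 0.3031·sin0.0°, -0.0761) = (0.3031, 0.0000, -0.0761)
φ2=120.0°: virtual centre (-0.1546, 0.2677, -0.0616), radius l
arm 3 at φ=240.0°: e+L cos θ3 = 0.3193;  centre 3 = (-0.1597, -0.2765, 0.0157)
subtract pairs → two planes through P
plane₁₂: -0.9154x+0.5355y+0.0290z = 0.0017
det = 1.0019;  x = -0.0033+0.1141z,  y = -0.0026+0.1409z
into |P−centre ₁|² = l²: 1.0329z² + 0.0815z + -0.1503 = 0;  Δ = 0.6275;  z = -0.4229 or 0.3440 → z<0 root = -0.4229
x = -0.0516, y = -0.0622

(-0.0516, -0.0622, -0.4229)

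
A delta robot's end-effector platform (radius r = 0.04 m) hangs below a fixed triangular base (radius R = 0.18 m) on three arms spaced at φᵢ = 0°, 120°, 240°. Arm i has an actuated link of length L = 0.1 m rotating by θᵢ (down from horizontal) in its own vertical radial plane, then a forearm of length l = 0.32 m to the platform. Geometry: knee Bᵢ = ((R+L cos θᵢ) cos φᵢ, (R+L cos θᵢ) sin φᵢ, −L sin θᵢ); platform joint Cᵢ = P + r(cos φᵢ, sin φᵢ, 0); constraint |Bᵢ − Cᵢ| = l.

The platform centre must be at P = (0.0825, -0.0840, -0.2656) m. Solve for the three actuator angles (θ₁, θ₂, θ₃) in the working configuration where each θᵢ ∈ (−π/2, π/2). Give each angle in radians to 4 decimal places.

θ₁ = 0.0001, θ₂ = 1.3968, θ₃ = 0.4364

arm 1 (φ=0.0°): x'=0.0825, y'=-0.0840
  e−x'=0.0575;  (l²−L²−(e−x')²−y'²−z²)/2L = 0.0575
  γ=atan2(-0.2656,0.0575)=-1.3576;  ψ=arccos(0.2115)=1.3577;  θ1=γ+ψ≈0.0001
rotate P by −φ2: (-0.1140, -0.0294, -0.2656)
  A cos θ + B sin θ = C:  0.2540·cos θ + -0.2656·sin θ = -0.2176
  γ=atan2(-0.2656,0.2540)=-0.8077;  ψ=arccos(-0.5922)=2.2045;  θ2=γ+ψ≈1.3968
rotate P by −φ3: (0.0315, 0.1134, -0.2656)
  A=0.1085, B=-0.2656, C=(l²−L²−A²−y'²−z²)/(2L)=-0.0139
  θ3 = atan2(B,A) + arccos(C/0.2869) = 0.4364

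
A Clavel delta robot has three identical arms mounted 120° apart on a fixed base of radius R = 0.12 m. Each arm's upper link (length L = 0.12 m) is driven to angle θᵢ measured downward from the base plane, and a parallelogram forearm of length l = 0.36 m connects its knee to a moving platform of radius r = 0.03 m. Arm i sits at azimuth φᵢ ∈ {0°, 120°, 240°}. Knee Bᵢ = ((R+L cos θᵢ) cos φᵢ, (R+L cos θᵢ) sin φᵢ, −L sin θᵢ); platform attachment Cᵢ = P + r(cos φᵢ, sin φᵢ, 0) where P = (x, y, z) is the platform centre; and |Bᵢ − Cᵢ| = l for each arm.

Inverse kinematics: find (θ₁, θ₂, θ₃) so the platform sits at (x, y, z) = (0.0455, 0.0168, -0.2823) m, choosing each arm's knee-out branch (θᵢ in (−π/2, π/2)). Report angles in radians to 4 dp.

rotate P by −φ1: (0.0455, 0.0168, -0.2823)
  A=0.0445, B=-0.2823, C=(l²−L²−A²−y'²−z²)/(2L)=0.1385
  γ=atan2(-0.2823,0.0445)=-1.4144;  ψ=arccos(0.4847)=1.0648;  θ1=γ+ψ≈-0.3497
arm 2 (φ=120.0°): x'=-0.0082, y'=-0.0478
  e−x'=0.0982;  (l²−L²−(e−x')²−y'²−z²)/2L = 0.0982
  √(A²+B²)=0.2989;  θ2 = -1.2360+1.2359 ≈ -0.0001
rotate P by −φ3: (-0.0373, 0.0310, -0.2823)
  e−x'=0.1273;  (l²−L²−(e−x')²−y'²−z²)/2L = 0.0764
  γ=atan2(-0.2823,0.1273)=-1.1472;  ψ=arccos(0.2468)=1.3215;  θ3=γ+ψ≈0.1743

θ₁ = -0.3497, θ₂ = -0.0001, θ₃ = 0.1743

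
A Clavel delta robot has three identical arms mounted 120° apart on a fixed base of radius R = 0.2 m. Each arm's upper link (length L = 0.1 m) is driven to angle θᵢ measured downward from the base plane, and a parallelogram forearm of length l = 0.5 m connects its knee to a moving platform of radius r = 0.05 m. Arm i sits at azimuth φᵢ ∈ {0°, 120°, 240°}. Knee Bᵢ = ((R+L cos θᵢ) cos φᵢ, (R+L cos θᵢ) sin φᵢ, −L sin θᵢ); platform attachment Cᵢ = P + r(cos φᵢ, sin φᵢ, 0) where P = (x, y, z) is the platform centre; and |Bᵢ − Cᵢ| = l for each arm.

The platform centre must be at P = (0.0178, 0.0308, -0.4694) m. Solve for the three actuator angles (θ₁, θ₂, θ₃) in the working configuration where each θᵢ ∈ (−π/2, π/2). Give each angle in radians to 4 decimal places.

θ₁ = 0.2618, θ₂ = 0.2620, θ₃ = 0.5234

arm 1 (φ=0.0°): x'=0.0178, y'=0.0308
  A cos θ + B sin θ = C:  0.1322·cos θ + -0.4694·sin θ = 0.0062
  θ1 = atan2(B,A) + arccos(C/0.4877) = 0.2618
rotate P by −φ2: (0.0178, -0.0308, -0.4694)
  A=0.1322, B=-0.4694, C=(l²−L²−A²−y'²−z²)/(2L)=0.0062
  √(A²+B²)=0.4877;  θ2 = -1.2962+1.5582 ≈ 0.2620
rotate P by −φ3: (-0.0356, 0.0000, -0.4694)
  A cos θ + B sin θ = C:  0.1856·cos θ + -0.4694·sin θ = -0.0739
  θ3 = atan2(B,A) + arccos(C/0.5048) = 0.5234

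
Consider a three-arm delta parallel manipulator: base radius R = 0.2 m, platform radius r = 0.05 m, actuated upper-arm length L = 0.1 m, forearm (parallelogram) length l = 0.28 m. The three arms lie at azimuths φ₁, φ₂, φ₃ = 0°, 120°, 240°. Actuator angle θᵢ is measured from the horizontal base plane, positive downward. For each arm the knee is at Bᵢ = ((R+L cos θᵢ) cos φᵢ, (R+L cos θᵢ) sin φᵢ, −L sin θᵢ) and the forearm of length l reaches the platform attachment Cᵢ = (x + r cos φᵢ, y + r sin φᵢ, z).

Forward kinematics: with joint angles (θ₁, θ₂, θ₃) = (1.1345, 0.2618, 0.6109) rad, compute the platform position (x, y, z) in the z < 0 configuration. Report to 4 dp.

(-0.0564, 0.0209, -0.2177)

O1 = (0.1923·cos0.0°, 0.1923·sin0.0°, -0.0906) = (0.1923, 0.0000, -0.0906)
φ2=120.0°: virtual centre (-0.1233, 0.2136, -0.0259), radius l
O3 = (0.2319·cos240.0°, 0.2319·sin240.0°, -0.0574) = (-0.1160, -0.2008, -0.0574)
|O₂|²−|O₁|² = 0.0163;  |O₃|²−|O₁|² = 0.0119
linear system: -0.6311x+0.4271y = 0.0163−0.1295z; -0.6164x+-0.4017y = 0.0119−0.0665z
det = 0.5168;  x = -0.0225+0.1557z,  y = 0.0049+-0.0732z
into |P−O₁|² = l²: 1.0296z² + 0.1137z + -0.0240 = 0;  Δ = 0.1119;  z = -0.2177 or 0.1073 → z<0 root = -0.2177
x = -0.0564, y = 0.0209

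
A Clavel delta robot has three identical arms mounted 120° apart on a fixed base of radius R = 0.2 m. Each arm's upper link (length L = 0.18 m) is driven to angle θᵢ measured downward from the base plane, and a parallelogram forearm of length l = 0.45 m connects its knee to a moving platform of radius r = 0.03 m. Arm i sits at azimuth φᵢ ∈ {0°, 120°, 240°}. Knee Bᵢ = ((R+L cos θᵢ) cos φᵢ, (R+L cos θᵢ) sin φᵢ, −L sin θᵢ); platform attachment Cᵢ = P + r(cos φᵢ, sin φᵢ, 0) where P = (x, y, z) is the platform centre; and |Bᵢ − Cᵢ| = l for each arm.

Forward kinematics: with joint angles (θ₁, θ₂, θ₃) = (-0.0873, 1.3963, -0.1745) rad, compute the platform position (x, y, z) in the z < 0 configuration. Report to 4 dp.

arm 1 at φ=0.0°: (R−r)+L cos θ1 = 0.3493;  centre 1 = (0.3493, 0.0000, 0.0157)
φ2=120.0°: virtual centre (-0.1006, 0.1743, -0.1773), radius l
φ3=240.0°: virtual centre (-0.1736, -0.3007, 0.0313), radius l
eliminate P² terms by subtracting sphere 1 from 2 and 3
[-0.8999 0.3486 -0.3859]·P = -0.0503;  [-1.0459 -0.6015 0.0311]·P = -0.0007
Cramer: x(z) = 0.0337-0.2443z;  y(z) = -0.0574+0.4765z
quadratic in z: (1.2867)z²+(0.0681)z+(-0.0993)=0, √Δ=0.7183 → z ∈ {-0.3056, 0.2527}; z = -0.3056 (taking z<0)
x = 0.1083, y = -0.2030

(0.1083, -0.2030, -0.3056)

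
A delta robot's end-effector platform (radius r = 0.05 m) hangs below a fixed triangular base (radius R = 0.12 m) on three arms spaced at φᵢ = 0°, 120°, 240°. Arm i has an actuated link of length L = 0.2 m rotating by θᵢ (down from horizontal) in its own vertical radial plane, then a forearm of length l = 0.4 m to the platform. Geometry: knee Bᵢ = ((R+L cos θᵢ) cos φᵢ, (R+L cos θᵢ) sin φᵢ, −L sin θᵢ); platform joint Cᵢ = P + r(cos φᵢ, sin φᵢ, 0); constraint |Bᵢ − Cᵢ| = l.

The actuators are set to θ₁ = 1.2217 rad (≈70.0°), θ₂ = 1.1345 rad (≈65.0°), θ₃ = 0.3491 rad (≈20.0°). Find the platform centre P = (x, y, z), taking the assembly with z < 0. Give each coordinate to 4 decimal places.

arm 1 at φ=0.0°: (R−r)+L cos θ1 = 0.1384;  centre 1 = (0.1384, 0.0000, -0.1879)
arm 2 at φ=120.0°: (R−r)+L cos θ2 = 0.1545;  centre 2 = (-0.0773, 0.1338, -0.1813)
φ3=240.0°: virtual centre (-0.1290, -0.2234, -0.0684), radius l
subtract pairs → two planes through P
[-0.4313 0.2676 0.0133]·P = 0.0023;  [-0.5348 -0.4468 0.2391]·P = 0.0167
det = 0.3358;  x = -0.0163+0.2083z,  y = -0.0179+0.2858z
quadratic in z: (1.1251)z²+(0.3012)z+(-0.1004)=0, √Δ=0.7366 → z ∈ {-0.4612, 0.1935}; z = -0.4612 (taking z<0)
x = -0.1124, y = -0.1497

(-0.1124, -0.1497, -0.4612)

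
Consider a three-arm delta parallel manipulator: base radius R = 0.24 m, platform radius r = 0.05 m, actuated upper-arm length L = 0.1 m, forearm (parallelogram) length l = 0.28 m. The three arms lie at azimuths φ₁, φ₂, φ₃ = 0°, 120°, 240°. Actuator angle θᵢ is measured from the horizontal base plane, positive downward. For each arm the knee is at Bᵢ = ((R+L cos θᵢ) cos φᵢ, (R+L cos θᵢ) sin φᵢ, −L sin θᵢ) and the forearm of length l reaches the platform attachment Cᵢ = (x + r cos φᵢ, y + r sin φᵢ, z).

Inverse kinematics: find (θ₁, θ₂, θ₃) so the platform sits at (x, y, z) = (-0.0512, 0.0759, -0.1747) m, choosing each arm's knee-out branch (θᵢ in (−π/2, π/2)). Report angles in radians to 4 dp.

φ1=0.0° → target in arm frame (-0.0512, 0.0759)
  e−x'=0.2412;  (l²−L²−(e−x')²−y'²−z²)/2L = -0.1303
  θ1 = atan2(B,A) + arccos(C/0.2978) = 1.3967
rotate P by −φ2: (0.0913, 0.0064, -0.1747)
  A cos θ + B sin θ = C:  0.0987·cos θ + -0.1747·sin θ = 0.1405
  √(A²+B²)=0.2006;  θ2 = -1.0567+0.7949 ≈ -0.2618
rotate P by −φ3: (-0.0401, -0.0823, -0.1747)
  A cos θ + B sin θ = C:  0.2301·cos θ + -0.1747·sin θ = -0.1093
  γ=atan2(-0.1747,0.2301)=-0.6493;  ψ=arccos(-0.3782)=1.9586;  θ3=γ+ψ≈1.3093

θ₁ = 1.3967, θ₂ = -0.2618, θ₃ = 1.3093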